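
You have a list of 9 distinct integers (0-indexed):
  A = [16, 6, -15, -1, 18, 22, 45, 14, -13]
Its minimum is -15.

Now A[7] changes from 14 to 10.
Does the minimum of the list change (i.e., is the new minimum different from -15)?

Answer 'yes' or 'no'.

Answer: no

Derivation:
Old min = -15
Change: A[7] 14 -> 10
Changed element was NOT the min; min changes only if 10 < -15.
New min = -15; changed? no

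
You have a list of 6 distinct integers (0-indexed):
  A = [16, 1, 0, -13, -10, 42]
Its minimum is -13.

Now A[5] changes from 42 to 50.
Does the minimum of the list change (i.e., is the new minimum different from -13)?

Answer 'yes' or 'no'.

Answer: no

Derivation:
Old min = -13
Change: A[5] 42 -> 50
Changed element was NOT the min; min changes only if 50 < -13.
New min = -13; changed? no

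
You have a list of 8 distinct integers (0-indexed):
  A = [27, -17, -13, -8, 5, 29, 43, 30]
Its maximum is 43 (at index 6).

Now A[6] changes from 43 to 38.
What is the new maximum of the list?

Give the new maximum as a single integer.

Answer: 38

Derivation:
Old max = 43 (at index 6)
Change: A[6] 43 -> 38
Changed element WAS the max -> may need rescan.
  Max of remaining elements: 30
  New max = max(38, 30) = 38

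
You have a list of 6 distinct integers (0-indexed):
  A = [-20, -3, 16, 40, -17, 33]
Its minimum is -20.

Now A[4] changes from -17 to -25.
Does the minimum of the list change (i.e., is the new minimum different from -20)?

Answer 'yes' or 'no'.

Answer: yes

Derivation:
Old min = -20
Change: A[4] -17 -> -25
Changed element was NOT the min; min changes only if -25 < -20.
New min = -25; changed? yes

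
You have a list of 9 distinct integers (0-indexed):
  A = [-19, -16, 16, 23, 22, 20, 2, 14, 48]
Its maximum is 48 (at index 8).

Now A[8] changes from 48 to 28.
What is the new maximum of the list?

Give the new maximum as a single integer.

Answer: 28

Derivation:
Old max = 48 (at index 8)
Change: A[8] 48 -> 28
Changed element WAS the max -> may need rescan.
  Max of remaining elements: 23
  New max = max(28, 23) = 28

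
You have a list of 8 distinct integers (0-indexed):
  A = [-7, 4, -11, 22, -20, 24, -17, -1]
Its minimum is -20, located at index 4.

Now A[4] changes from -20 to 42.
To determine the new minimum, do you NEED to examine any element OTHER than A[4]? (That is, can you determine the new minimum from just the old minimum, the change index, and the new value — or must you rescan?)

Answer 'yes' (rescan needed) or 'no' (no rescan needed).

Old min = -20 at index 4
Change at index 4: -20 -> 42
Index 4 WAS the min and new value 42 > old min -20. Must rescan other elements to find the new min.
Needs rescan: yes

Answer: yes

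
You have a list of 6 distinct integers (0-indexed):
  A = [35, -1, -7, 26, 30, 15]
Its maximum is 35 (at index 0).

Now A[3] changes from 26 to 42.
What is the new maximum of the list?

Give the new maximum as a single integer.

Old max = 35 (at index 0)
Change: A[3] 26 -> 42
Changed element was NOT the old max.
  New max = max(old_max, new_val) = max(35, 42) = 42

Answer: 42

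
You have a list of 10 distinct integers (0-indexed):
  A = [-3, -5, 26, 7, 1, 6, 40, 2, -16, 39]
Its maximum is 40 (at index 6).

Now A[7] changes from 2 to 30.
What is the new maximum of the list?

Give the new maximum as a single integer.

Old max = 40 (at index 6)
Change: A[7] 2 -> 30
Changed element was NOT the old max.
  New max = max(old_max, new_val) = max(40, 30) = 40

Answer: 40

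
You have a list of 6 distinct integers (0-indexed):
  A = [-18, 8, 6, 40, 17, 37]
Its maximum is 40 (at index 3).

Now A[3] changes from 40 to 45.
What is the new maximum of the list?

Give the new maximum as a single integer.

Answer: 45

Derivation:
Old max = 40 (at index 3)
Change: A[3] 40 -> 45
Changed element WAS the max -> may need rescan.
  Max of remaining elements: 37
  New max = max(45, 37) = 45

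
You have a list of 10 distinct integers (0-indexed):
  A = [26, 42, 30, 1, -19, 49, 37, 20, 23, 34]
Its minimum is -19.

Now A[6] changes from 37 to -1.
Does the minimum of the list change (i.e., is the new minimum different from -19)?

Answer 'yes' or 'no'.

Old min = -19
Change: A[6] 37 -> -1
Changed element was NOT the min; min changes only if -1 < -19.
New min = -19; changed? no

Answer: no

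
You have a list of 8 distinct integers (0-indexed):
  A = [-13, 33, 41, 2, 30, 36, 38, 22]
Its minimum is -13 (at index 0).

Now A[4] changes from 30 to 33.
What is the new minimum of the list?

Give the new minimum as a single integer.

Answer: -13

Derivation:
Old min = -13 (at index 0)
Change: A[4] 30 -> 33
Changed element was NOT the old min.
  New min = min(old_min, new_val) = min(-13, 33) = -13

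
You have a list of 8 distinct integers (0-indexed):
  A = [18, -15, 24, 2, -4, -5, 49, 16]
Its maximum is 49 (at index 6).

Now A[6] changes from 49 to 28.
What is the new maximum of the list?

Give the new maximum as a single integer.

Answer: 28

Derivation:
Old max = 49 (at index 6)
Change: A[6] 49 -> 28
Changed element WAS the max -> may need rescan.
  Max of remaining elements: 24
  New max = max(28, 24) = 28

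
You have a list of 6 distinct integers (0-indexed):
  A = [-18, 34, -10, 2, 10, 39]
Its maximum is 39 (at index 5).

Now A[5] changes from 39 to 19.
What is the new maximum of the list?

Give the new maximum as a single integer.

Old max = 39 (at index 5)
Change: A[5] 39 -> 19
Changed element WAS the max -> may need rescan.
  Max of remaining elements: 34
  New max = max(19, 34) = 34

Answer: 34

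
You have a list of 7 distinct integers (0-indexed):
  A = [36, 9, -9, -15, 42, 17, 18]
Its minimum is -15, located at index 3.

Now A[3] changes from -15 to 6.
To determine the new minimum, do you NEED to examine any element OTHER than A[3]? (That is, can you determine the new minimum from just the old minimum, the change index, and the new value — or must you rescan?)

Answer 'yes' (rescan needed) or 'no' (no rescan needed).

Old min = -15 at index 3
Change at index 3: -15 -> 6
Index 3 WAS the min and new value 6 > old min -15. Must rescan other elements to find the new min.
Needs rescan: yes

Answer: yes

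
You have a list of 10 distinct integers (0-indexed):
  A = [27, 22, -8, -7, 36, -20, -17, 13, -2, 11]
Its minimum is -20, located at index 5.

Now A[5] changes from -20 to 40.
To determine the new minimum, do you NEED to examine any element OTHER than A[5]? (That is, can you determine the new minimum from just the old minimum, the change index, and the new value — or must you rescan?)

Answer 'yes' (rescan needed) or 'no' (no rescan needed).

Answer: yes

Derivation:
Old min = -20 at index 5
Change at index 5: -20 -> 40
Index 5 WAS the min and new value 40 > old min -20. Must rescan other elements to find the new min.
Needs rescan: yes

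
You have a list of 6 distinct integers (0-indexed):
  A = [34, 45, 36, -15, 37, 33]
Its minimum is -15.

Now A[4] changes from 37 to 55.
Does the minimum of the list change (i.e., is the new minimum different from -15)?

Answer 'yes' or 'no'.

Old min = -15
Change: A[4] 37 -> 55
Changed element was NOT the min; min changes only if 55 < -15.
New min = -15; changed? no

Answer: no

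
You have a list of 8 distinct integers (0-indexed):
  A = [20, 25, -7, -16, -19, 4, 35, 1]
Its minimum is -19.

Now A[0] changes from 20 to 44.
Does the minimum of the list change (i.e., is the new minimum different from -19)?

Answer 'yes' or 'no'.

Answer: no

Derivation:
Old min = -19
Change: A[0] 20 -> 44
Changed element was NOT the min; min changes only if 44 < -19.
New min = -19; changed? no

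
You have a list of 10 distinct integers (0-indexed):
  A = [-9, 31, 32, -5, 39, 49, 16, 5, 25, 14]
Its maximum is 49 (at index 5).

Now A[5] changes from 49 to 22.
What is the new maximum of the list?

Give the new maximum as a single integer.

Answer: 39

Derivation:
Old max = 49 (at index 5)
Change: A[5] 49 -> 22
Changed element WAS the max -> may need rescan.
  Max of remaining elements: 39
  New max = max(22, 39) = 39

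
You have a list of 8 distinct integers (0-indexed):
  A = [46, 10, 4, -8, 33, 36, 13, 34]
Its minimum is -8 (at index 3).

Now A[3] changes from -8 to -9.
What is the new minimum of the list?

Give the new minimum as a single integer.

Old min = -8 (at index 3)
Change: A[3] -8 -> -9
Changed element WAS the min. Need to check: is -9 still <= all others?
  Min of remaining elements: 4
  New min = min(-9, 4) = -9

Answer: -9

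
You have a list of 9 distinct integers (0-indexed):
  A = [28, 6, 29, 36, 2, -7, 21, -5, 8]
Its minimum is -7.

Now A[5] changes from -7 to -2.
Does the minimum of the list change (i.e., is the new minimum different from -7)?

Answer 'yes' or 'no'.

Answer: yes

Derivation:
Old min = -7
Change: A[5] -7 -> -2
Changed element was the min; new min must be rechecked.
New min = -5; changed? yes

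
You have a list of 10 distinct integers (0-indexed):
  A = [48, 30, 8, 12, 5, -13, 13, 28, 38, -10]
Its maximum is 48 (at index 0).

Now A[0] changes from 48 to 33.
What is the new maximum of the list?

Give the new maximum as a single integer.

Old max = 48 (at index 0)
Change: A[0] 48 -> 33
Changed element WAS the max -> may need rescan.
  Max of remaining elements: 38
  New max = max(33, 38) = 38

Answer: 38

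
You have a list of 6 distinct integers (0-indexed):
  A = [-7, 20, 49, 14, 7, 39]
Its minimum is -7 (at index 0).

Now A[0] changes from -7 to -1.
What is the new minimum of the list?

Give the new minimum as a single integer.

Old min = -7 (at index 0)
Change: A[0] -7 -> -1
Changed element WAS the min. Need to check: is -1 still <= all others?
  Min of remaining elements: 7
  New min = min(-1, 7) = -1

Answer: -1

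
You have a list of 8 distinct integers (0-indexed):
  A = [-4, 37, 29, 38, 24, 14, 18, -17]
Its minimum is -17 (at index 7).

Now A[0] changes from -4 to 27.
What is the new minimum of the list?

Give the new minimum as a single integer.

Old min = -17 (at index 7)
Change: A[0] -4 -> 27
Changed element was NOT the old min.
  New min = min(old_min, new_val) = min(-17, 27) = -17

Answer: -17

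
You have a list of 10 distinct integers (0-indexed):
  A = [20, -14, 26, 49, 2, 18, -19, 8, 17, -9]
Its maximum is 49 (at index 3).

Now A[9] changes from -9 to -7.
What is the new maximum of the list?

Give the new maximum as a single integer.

Old max = 49 (at index 3)
Change: A[9] -9 -> -7
Changed element was NOT the old max.
  New max = max(old_max, new_val) = max(49, -7) = 49

Answer: 49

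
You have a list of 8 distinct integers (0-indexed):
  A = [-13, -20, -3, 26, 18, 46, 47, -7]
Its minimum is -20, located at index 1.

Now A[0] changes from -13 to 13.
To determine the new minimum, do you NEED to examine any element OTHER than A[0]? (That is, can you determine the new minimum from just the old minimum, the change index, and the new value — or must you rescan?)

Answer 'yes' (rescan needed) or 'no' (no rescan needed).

Answer: no

Derivation:
Old min = -20 at index 1
Change at index 0: -13 -> 13
Index 0 was NOT the min. New min = min(-20, 13). No rescan of other elements needed.
Needs rescan: no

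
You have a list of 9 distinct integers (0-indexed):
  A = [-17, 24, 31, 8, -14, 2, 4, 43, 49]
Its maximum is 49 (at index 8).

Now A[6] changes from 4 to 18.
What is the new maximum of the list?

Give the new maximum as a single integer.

Answer: 49

Derivation:
Old max = 49 (at index 8)
Change: A[6] 4 -> 18
Changed element was NOT the old max.
  New max = max(old_max, new_val) = max(49, 18) = 49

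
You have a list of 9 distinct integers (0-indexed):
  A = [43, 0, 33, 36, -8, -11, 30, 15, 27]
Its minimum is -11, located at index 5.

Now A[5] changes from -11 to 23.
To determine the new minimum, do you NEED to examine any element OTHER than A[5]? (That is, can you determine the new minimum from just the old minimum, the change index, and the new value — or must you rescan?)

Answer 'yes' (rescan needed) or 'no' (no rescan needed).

Old min = -11 at index 5
Change at index 5: -11 -> 23
Index 5 WAS the min and new value 23 > old min -11. Must rescan other elements to find the new min.
Needs rescan: yes

Answer: yes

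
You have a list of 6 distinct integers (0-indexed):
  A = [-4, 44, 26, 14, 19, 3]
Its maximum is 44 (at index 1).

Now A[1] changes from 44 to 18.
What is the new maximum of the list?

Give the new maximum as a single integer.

Answer: 26

Derivation:
Old max = 44 (at index 1)
Change: A[1] 44 -> 18
Changed element WAS the max -> may need rescan.
  Max of remaining elements: 26
  New max = max(18, 26) = 26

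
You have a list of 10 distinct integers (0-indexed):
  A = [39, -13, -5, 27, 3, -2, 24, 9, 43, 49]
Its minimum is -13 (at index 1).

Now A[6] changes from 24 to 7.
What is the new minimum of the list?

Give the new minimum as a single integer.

Answer: -13

Derivation:
Old min = -13 (at index 1)
Change: A[6] 24 -> 7
Changed element was NOT the old min.
  New min = min(old_min, new_val) = min(-13, 7) = -13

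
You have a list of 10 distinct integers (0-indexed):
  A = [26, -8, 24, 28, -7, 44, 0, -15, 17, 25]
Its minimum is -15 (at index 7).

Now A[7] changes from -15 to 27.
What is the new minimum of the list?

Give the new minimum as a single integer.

Answer: -8

Derivation:
Old min = -15 (at index 7)
Change: A[7] -15 -> 27
Changed element WAS the min. Need to check: is 27 still <= all others?
  Min of remaining elements: -8
  New min = min(27, -8) = -8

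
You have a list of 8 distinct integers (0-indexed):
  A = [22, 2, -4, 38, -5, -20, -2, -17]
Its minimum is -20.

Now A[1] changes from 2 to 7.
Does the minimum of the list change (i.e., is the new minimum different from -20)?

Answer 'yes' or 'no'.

Answer: no

Derivation:
Old min = -20
Change: A[1] 2 -> 7
Changed element was NOT the min; min changes only if 7 < -20.
New min = -20; changed? no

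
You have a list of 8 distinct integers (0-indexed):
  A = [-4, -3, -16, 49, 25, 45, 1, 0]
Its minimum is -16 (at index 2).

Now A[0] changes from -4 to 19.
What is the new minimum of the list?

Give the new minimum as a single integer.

Old min = -16 (at index 2)
Change: A[0] -4 -> 19
Changed element was NOT the old min.
  New min = min(old_min, new_val) = min(-16, 19) = -16

Answer: -16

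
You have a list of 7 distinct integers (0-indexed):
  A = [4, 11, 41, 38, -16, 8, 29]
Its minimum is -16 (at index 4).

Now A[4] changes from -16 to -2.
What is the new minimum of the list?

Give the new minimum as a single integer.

Old min = -16 (at index 4)
Change: A[4] -16 -> -2
Changed element WAS the min. Need to check: is -2 still <= all others?
  Min of remaining elements: 4
  New min = min(-2, 4) = -2

Answer: -2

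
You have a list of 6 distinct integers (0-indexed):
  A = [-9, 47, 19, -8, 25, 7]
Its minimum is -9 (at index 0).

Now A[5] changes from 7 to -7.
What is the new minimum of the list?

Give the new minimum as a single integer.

Answer: -9

Derivation:
Old min = -9 (at index 0)
Change: A[5] 7 -> -7
Changed element was NOT the old min.
  New min = min(old_min, new_val) = min(-9, -7) = -9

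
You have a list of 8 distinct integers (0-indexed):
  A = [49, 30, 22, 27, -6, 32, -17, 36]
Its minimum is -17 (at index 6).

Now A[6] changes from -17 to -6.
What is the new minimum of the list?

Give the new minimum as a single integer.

Old min = -17 (at index 6)
Change: A[6] -17 -> -6
Changed element WAS the min. Need to check: is -6 still <= all others?
  Min of remaining elements: -6
  New min = min(-6, -6) = -6

Answer: -6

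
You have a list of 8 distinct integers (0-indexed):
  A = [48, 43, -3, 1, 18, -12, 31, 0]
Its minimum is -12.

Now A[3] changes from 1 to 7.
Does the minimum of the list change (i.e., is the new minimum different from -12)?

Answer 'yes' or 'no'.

Old min = -12
Change: A[3] 1 -> 7
Changed element was NOT the min; min changes only if 7 < -12.
New min = -12; changed? no

Answer: no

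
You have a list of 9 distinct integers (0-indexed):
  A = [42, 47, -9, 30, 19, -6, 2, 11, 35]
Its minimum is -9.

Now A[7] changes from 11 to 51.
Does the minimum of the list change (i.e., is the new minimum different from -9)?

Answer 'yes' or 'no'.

Answer: no

Derivation:
Old min = -9
Change: A[7] 11 -> 51
Changed element was NOT the min; min changes only if 51 < -9.
New min = -9; changed? no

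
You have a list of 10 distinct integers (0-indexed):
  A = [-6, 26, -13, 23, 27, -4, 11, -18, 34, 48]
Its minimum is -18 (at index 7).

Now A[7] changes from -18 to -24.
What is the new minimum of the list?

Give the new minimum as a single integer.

Old min = -18 (at index 7)
Change: A[7] -18 -> -24
Changed element WAS the min. Need to check: is -24 still <= all others?
  Min of remaining elements: -13
  New min = min(-24, -13) = -24

Answer: -24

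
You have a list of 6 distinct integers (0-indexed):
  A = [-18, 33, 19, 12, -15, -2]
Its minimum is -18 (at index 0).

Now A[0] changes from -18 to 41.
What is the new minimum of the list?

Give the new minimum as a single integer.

Old min = -18 (at index 0)
Change: A[0] -18 -> 41
Changed element WAS the min. Need to check: is 41 still <= all others?
  Min of remaining elements: -15
  New min = min(41, -15) = -15

Answer: -15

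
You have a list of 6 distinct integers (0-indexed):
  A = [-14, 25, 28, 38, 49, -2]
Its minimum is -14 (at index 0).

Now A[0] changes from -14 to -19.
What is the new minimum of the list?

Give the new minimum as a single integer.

Old min = -14 (at index 0)
Change: A[0] -14 -> -19
Changed element WAS the min. Need to check: is -19 still <= all others?
  Min of remaining elements: -2
  New min = min(-19, -2) = -19

Answer: -19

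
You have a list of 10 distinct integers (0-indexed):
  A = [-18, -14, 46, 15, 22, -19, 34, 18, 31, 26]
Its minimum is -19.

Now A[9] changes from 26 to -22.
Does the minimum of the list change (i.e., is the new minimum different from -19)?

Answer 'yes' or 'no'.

Answer: yes

Derivation:
Old min = -19
Change: A[9] 26 -> -22
Changed element was NOT the min; min changes only if -22 < -19.
New min = -22; changed? yes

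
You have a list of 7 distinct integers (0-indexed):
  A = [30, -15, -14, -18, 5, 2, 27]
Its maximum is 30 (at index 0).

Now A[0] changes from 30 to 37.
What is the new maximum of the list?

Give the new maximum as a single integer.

Answer: 37

Derivation:
Old max = 30 (at index 0)
Change: A[0] 30 -> 37
Changed element WAS the max -> may need rescan.
  Max of remaining elements: 27
  New max = max(37, 27) = 37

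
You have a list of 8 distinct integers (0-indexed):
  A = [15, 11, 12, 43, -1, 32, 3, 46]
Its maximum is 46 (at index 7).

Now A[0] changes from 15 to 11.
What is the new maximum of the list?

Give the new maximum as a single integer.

Old max = 46 (at index 7)
Change: A[0] 15 -> 11
Changed element was NOT the old max.
  New max = max(old_max, new_val) = max(46, 11) = 46

Answer: 46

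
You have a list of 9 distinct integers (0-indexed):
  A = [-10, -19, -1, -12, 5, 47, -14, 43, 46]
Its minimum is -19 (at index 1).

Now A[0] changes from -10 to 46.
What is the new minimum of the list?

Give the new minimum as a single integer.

Answer: -19

Derivation:
Old min = -19 (at index 1)
Change: A[0] -10 -> 46
Changed element was NOT the old min.
  New min = min(old_min, new_val) = min(-19, 46) = -19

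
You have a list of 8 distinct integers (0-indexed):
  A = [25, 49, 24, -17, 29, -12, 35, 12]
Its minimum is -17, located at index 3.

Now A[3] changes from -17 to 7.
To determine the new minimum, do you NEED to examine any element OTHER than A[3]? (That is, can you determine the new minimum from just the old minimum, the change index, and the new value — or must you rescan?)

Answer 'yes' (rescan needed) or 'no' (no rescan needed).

Old min = -17 at index 3
Change at index 3: -17 -> 7
Index 3 WAS the min and new value 7 > old min -17. Must rescan other elements to find the new min.
Needs rescan: yes

Answer: yes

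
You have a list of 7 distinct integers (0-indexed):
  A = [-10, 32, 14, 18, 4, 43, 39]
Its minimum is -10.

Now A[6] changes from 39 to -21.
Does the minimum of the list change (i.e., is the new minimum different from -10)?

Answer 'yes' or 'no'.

Old min = -10
Change: A[6] 39 -> -21
Changed element was NOT the min; min changes only if -21 < -10.
New min = -21; changed? yes

Answer: yes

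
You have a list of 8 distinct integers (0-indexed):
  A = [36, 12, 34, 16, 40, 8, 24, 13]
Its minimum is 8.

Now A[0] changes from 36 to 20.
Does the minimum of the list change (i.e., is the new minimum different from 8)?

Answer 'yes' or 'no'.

Old min = 8
Change: A[0] 36 -> 20
Changed element was NOT the min; min changes only if 20 < 8.
New min = 8; changed? no

Answer: no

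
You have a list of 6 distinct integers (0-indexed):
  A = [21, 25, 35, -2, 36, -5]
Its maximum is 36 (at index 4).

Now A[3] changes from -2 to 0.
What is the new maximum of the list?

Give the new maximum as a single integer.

Old max = 36 (at index 4)
Change: A[3] -2 -> 0
Changed element was NOT the old max.
  New max = max(old_max, new_val) = max(36, 0) = 36

Answer: 36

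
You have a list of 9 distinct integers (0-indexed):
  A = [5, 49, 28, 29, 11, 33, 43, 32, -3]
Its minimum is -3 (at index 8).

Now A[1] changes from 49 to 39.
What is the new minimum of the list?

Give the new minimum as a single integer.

Answer: -3

Derivation:
Old min = -3 (at index 8)
Change: A[1] 49 -> 39
Changed element was NOT the old min.
  New min = min(old_min, new_val) = min(-3, 39) = -3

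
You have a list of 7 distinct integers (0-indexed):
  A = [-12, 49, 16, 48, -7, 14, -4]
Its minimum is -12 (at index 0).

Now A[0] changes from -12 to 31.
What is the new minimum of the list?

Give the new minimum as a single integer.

Old min = -12 (at index 0)
Change: A[0] -12 -> 31
Changed element WAS the min. Need to check: is 31 still <= all others?
  Min of remaining elements: -7
  New min = min(31, -7) = -7

Answer: -7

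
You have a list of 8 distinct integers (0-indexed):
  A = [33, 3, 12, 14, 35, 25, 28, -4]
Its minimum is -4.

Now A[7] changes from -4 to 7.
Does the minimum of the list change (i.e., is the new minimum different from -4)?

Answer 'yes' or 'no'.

Answer: yes

Derivation:
Old min = -4
Change: A[7] -4 -> 7
Changed element was the min; new min must be rechecked.
New min = 3; changed? yes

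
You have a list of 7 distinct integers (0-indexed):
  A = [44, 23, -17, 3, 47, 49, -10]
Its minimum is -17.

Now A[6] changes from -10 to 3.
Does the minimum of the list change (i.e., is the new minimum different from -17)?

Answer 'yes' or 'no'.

Answer: no

Derivation:
Old min = -17
Change: A[6] -10 -> 3
Changed element was NOT the min; min changes only if 3 < -17.
New min = -17; changed? no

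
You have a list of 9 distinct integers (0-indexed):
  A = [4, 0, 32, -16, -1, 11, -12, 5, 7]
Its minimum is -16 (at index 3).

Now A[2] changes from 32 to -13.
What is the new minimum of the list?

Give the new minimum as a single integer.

Answer: -16

Derivation:
Old min = -16 (at index 3)
Change: A[2] 32 -> -13
Changed element was NOT the old min.
  New min = min(old_min, new_val) = min(-16, -13) = -16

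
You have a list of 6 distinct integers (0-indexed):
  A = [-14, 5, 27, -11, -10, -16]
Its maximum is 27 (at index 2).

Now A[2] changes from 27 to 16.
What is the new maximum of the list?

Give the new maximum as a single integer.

Old max = 27 (at index 2)
Change: A[2] 27 -> 16
Changed element WAS the max -> may need rescan.
  Max of remaining elements: 5
  New max = max(16, 5) = 16

Answer: 16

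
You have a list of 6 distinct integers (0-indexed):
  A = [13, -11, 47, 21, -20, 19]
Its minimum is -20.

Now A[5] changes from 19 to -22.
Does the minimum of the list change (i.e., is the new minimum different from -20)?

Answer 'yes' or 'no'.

Answer: yes

Derivation:
Old min = -20
Change: A[5] 19 -> -22
Changed element was NOT the min; min changes only if -22 < -20.
New min = -22; changed? yes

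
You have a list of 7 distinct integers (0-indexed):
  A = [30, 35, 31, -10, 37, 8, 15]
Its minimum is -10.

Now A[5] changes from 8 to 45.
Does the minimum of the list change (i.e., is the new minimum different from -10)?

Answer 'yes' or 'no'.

Answer: no

Derivation:
Old min = -10
Change: A[5] 8 -> 45
Changed element was NOT the min; min changes only if 45 < -10.
New min = -10; changed? no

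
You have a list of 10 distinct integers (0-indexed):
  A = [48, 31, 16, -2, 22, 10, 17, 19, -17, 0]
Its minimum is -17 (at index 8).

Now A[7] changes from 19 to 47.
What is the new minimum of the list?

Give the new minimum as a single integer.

Old min = -17 (at index 8)
Change: A[7] 19 -> 47
Changed element was NOT the old min.
  New min = min(old_min, new_val) = min(-17, 47) = -17

Answer: -17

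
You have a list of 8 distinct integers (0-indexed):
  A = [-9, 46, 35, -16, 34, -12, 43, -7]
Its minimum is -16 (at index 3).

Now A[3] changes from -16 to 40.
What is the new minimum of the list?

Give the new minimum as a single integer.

Answer: -12

Derivation:
Old min = -16 (at index 3)
Change: A[3] -16 -> 40
Changed element WAS the min. Need to check: is 40 still <= all others?
  Min of remaining elements: -12
  New min = min(40, -12) = -12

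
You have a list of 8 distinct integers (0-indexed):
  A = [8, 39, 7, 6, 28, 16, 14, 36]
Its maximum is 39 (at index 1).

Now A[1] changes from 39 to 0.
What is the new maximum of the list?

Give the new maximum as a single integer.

Answer: 36

Derivation:
Old max = 39 (at index 1)
Change: A[1] 39 -> 0
Changed element WAS the max -> may need rescan.
  Max of remaining elements: 36
  New max = max(0, 36) = 36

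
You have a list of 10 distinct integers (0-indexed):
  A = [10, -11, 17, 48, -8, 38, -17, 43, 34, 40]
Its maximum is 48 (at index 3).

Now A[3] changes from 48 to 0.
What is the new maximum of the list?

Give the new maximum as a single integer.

Answer: 43

Derivation:
Old max = 48 (at index 3)
Change: A[3] 48 -> 0
Changed element WAS the max -> may need rescan.
  Max of remaining elements: 43
  New max = max(0, 43) = 43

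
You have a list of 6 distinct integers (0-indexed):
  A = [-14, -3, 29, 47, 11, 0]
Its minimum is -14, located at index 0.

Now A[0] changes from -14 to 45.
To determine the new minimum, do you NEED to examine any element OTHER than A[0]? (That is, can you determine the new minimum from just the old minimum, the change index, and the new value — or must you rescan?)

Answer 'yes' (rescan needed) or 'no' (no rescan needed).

Old min = -14 at index 0
Change at index 0: -14 -> 45
Index 0 WAS the min and new value 45 > old min -14. Must rescan other elements to find the new min.
Needs rescan: yes

Answer: yes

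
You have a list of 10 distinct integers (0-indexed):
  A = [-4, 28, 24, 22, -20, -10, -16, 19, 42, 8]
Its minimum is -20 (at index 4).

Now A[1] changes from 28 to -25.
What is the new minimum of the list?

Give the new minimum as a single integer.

Old min = -20 (at index 4)
Change: A[1] 28 -> -25
Changed element was NOT the old min.
  New min = min(old_min, new_val) = min(-20, -25) = -25

Answer: -25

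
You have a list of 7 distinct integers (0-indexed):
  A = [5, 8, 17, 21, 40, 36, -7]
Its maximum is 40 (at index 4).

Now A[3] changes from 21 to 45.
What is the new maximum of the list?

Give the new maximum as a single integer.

Old max = 40 (at index 4)
Change: A[3] 21 -> 45
Changed element was NOT the old max.
  New max = max(old_max, new_val) = max(40, 45) = 45

Answer: 45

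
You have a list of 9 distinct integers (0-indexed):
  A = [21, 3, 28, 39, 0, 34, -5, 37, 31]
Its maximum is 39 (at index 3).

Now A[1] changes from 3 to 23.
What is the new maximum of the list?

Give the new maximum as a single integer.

Answer: 39

Derivation:
Old max = 39 (at index 3)
Change: A[1] 3 -> 23
Changed element was NOT the old max.
  New max = max(old_max, new_val) = max(39, 23) = 39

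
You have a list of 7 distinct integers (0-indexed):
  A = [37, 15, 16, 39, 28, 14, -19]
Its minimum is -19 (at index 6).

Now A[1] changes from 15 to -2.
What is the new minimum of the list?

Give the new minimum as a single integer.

Old min = -19 (at index 6)
Change: A[1] 15 -> -2
Changed element was NOT the old min.
  New min = min(old_min, new_val) = min(-19, -2) = -19

Answer: -19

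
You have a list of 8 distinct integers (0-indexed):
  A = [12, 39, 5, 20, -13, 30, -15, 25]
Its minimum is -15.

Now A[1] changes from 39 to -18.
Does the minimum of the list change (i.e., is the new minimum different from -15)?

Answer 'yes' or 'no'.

Answer: yes

Derivation:
Old min = -15
Change: A[1] 39 -> -18
Changed element was NOT the min; min changes only if -18 < -15.
New min = -18; changed? yes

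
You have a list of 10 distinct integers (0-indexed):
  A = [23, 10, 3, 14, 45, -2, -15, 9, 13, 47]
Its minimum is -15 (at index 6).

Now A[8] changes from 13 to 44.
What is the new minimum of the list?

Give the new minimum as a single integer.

Answer: -15

Derivation:
Old min = -15 (at index 6)
Change: A[8] 13 -> 44
Changed element was NOT the old min.
  New min = min(old_min, new_val) = min(-15, 44) = -15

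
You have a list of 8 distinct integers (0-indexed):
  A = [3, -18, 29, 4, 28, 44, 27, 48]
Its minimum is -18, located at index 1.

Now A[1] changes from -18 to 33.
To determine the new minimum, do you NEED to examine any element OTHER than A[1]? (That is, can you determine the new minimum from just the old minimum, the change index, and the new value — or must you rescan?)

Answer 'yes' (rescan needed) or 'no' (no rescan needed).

Answer: yes

Derivation:
Old min = -18 at index 1
Change at index 1: -18 -> 33
Index 1 WAS the min and new value 33 > old min -18. Must rescan other elements to find the new min.
Needs rescan: yes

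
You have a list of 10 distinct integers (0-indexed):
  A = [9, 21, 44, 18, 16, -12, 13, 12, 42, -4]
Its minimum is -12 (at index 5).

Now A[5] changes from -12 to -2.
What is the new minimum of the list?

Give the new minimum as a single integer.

Old min = -12 (at index 5)
Change: A[5] -12 -> -2
Changed element WAS the min. Need to check: is -2 still <= all others?
  Min of remaining elements: -4
  New min = min(-2, -4) = -4

Answer: -4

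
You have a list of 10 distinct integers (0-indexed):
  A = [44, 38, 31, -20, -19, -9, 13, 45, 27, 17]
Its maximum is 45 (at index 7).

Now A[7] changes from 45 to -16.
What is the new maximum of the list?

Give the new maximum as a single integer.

Old max = 45 (at index 7)
Change: A[7] 45 -> -16
Changed element WAS the max -> may need rescan.
  Max of remaining elements: 44
  New max = max(-16, 44) = 44

Answer: 44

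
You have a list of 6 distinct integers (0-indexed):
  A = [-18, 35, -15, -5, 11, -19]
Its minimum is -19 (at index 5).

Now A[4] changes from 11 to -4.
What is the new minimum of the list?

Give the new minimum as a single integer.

Answer: -19

Derivation:
Old min = -19 (at index 5)
Change: A[4] 11 -> -4
Changed element was NOT the old min.
  New min = min(old_min, new_val) = min(-19, -4) = -19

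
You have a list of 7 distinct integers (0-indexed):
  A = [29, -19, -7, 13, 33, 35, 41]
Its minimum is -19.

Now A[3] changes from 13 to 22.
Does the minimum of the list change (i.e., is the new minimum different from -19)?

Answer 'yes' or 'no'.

Answer: no

Derivation:
Old min = -19
Change: A[3] 13 -> 22
Changed element was NOT the min; min changes only if 22 < -19.
New min = -19; changed? no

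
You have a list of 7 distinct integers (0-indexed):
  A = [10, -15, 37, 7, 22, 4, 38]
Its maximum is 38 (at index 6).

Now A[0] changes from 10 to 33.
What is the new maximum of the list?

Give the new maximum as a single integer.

Answer: 38

Derivation:
Old max = 38 (at index 6)
Change: A[0] 10 -> 33
Changed element was NOT the old max.
  New max = max(old_max, new_val) = max(38, 33) = 38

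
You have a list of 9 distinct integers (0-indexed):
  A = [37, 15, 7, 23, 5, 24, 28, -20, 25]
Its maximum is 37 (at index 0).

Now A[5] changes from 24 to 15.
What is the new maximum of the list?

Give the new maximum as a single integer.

Answer: 37

Derivation:
Old max = 37 (at index 0)
Change: A[5] 24 -> 15
Changed element was NOT the old max.
  New max = max(old_max, new_val) = max(37, 15) = 37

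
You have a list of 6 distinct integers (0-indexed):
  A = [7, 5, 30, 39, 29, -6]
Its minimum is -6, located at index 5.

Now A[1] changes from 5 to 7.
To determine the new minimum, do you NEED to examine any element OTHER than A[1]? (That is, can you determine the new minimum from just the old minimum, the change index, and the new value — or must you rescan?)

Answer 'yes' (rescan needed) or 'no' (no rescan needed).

Old min = -6 at index 5
Change at index 1: 5 -> 7
Index 1 was NOT the min. New min = min(-6, 7). No rescan of other elements needed.
Needs rescan: no

Answer: no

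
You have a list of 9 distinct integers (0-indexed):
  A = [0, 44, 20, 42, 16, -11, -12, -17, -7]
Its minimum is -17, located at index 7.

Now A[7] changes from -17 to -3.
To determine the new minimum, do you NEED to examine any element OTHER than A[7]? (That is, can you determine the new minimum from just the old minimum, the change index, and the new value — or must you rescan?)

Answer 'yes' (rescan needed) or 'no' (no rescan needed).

Old min = -17 at index 7
Change at index 7: -17 -> -3
Index 7 WAS the min and new value -3 > old min -17. Must rescan other elements to find the new min.
Needs rescan: yes

Answer: yes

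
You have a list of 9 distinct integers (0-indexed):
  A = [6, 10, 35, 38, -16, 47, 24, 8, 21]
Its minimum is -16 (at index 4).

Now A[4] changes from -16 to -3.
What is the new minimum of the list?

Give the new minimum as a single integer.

Old min = -16 (at index 4)
Change: A[4] -16 -> -3
Changed element WAS the min. Need to check: is -3 still <= all others?
  Min of remaining elements: 6
  New min = min(-3, 6) = -3

Answer: -3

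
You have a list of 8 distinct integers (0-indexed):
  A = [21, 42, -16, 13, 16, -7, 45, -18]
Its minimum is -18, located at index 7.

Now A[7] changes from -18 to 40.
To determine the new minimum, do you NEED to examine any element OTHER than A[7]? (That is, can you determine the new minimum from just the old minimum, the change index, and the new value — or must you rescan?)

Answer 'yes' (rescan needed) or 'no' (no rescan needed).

Old min = -18 at index 7
Change at index 7: -18 -> 40
Index 7 WAS the min and new value 40 > old min -18. Must rescan other elements to find the new min.
Needs rescan: yes

Answer: yes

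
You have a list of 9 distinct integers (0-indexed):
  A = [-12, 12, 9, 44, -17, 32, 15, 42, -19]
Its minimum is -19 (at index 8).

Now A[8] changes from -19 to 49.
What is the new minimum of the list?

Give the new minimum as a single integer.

Answer: -17

Derivation:
Old min = -19 (at index 8)
Change: A[8] -19 -> 49
Changed element WAS the min. Need to check: is 49 still <= all others?
  Min of remaining elements: -17
  New min = min(49, -17) = -17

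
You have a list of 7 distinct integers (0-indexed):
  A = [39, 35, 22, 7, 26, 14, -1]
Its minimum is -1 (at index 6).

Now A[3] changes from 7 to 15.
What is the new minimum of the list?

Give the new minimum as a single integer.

Old min = -1 (at index 6)
Change: A[3] 7 -> 15
Changed element was NOT the old min.
  New min = min(old_min, new_val) = min(-1, 15) = -1

Answer: -1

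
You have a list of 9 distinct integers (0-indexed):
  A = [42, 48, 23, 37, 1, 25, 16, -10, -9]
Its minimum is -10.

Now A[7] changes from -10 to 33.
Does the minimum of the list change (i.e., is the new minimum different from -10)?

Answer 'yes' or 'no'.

Answer: yes

Derivation:
Old min = -10
Change: A[7] -10 -> 33
Changed element was the min; new min must be rechecked.
New min = -9; changed? yes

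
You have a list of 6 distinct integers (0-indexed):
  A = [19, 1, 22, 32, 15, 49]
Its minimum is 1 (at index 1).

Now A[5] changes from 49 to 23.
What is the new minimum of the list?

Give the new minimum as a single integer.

Old min = 1 (at index 1)
Change: A[5] 49 -> 23
Changed element was NOT the old min.
  New min = min(old_min, new_val) = min(1, 23) = 1

Answer: 1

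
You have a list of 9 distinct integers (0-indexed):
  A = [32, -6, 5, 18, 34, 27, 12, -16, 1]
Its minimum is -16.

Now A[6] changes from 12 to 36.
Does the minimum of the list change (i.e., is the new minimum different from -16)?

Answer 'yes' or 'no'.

Old min = -16
Change: A[6] 12 -> 36
Changed element was NOT the min; min changes only if 36 < -16.
New min = -16; changed? no

Answer: no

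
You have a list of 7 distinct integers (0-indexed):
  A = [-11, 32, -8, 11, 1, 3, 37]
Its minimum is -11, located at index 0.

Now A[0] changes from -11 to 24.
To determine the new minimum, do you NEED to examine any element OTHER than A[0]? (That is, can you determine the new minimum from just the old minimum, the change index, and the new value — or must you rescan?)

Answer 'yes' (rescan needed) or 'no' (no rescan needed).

Old min = -11 at index 0
Change at index 0: -11 -> 24
Index 0 WAS the min and new value 24 > old min -11. Must rescan other elements to find the new min.
Needs rescan: yes

Answer: yes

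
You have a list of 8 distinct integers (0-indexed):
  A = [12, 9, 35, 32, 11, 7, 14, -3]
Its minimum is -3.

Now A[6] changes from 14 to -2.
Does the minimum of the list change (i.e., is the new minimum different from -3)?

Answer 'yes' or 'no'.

Old min = -3
Change: A[6] 14 -> -2
Changed element was NOT the min; min changes only if -2 < -3.
New min = -3; changed? no

Answer: no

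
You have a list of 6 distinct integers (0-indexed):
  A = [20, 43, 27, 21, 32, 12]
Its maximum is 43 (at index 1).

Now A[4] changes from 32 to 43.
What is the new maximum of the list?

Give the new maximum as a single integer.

Old max = 43 (at index 1)
Change: A[4] 32 -> 43
Changed element was NOT the old max.
  New max = max(old_max, new_val) = max(43, 43) = 43

Answer: 43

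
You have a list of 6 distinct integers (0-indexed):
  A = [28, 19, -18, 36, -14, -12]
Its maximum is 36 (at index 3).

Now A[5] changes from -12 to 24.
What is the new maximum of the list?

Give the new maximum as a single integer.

Old max = 36 (at index 3)
Change: A[5] -12 -> 24
Changed element was NOT the old max.
  New max = max(old_max, new_val) = max(36, 24) = 36

Answer: 36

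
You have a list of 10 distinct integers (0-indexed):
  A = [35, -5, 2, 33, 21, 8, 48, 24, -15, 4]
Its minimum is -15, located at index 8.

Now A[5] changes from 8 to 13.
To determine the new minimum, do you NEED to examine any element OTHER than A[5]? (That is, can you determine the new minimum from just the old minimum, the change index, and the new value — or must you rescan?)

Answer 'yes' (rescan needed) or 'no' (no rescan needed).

Old min = -15 at index 8
Change at index 5: 8 -> 13
Index 5 was NOT the min. New min = min(-15, 13). No rescan of other elements needed.
Needs rescan: no

Answer: no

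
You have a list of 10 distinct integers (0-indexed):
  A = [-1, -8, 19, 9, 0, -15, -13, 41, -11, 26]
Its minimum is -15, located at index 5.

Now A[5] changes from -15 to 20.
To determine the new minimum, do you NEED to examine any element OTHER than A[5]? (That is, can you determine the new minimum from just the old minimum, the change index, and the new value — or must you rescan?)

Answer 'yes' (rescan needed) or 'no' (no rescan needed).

Old min = -15 at index 5
Change at index 5: -15 -> 20
Index 5 WAS the min and new value 20 > old min -15. Must rescan other elements to find the new min.
Needs rescan: yes

Answer: yes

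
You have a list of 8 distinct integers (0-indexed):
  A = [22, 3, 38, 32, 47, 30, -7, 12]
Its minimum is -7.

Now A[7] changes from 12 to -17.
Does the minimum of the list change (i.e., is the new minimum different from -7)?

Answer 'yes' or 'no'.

Old min = -7
Change: A[7] 12 -> -17
Changed element was NOT the min; min changes only if -17 < -7.
New min = -17; changed? yes

Answer: yes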